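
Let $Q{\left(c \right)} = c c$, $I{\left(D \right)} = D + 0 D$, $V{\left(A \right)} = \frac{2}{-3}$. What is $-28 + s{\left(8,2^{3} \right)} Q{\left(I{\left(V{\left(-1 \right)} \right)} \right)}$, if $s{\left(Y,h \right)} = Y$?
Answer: $- \frac{220}{9} \approx -24.444$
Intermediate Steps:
$V{\left(A \right)} = - \frac{2}{3}$ ($V{\left(A \right)} = 2 \left(- \frac{1}{3}\right) = - \frac{2}{3}$)
$I{\left(D \right)} = D$ ($I{\left(D \right)} = D + 0 = D$)
$Q{\left(c \right)} = c^{2}$
$-28 + s{\left(8,2^{3} \right)} Q{\left(I{\left(V{\left(-1 \right)} \right)} \right)} = -28 + 8 \left(- \frac{2}{3}\right)^{2} = -28 + 8 \cdot \frac{4}{9} = -28 + \frac{32}{9} = - \frac{220}{9}$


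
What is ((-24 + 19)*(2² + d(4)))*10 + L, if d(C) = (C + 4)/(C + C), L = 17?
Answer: -233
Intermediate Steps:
d(C) = (4 + C)/(2*C) (d(C) = (4 + C)/((2*C)) = (4 + C)*(1/(2*C)) = (4 + C)/(2*C))
((-24 + 19)*(2² + d(4)))*10 + L = ((-24 + 19)*(2² + (½)*(4 + 4)/4))*10 + 17 = -5*(4 + (½)*(¼)*8)*10 + 17 = -5*(4 + 1)*10 + 17 = -5*5*10 + 17 = -25*10 + 17 = -250 + 17 = -233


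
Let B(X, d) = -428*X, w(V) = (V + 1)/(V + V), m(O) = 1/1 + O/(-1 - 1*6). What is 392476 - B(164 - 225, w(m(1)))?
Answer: 366368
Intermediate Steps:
m(O) = 1 - O/7 (m(O) = 1*1 + O/(-1 - 6) = 1 + O/(-7) = 1 + O*(-⅐) = 1 - O/7)
w(V) = (1 + V)/(2*V) (w(V) = (1 + V)/((2*V)) = (1 + V)*(1/(2*V)) = (1 + V)/(2*V))
392476 - B(164 - 225, w(m(1))) = 392476 - (-428)*(164 - 225) = 392476 - (-428)*(-61) = 392476 - 1*26108 = 392476 - 26108 = 366368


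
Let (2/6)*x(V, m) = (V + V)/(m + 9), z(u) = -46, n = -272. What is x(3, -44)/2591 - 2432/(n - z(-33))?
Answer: 110270926/10247405 ≈ 10.761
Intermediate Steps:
x(V, m) = 6*V/(9 + m) (x(V, m) = 3*((V + V)/(m + 9)) = 3*((2*V)/(9 + m)) = 3*(2*V/(9 + m)) = 6*V/(9 + m))
x(3, -44)/2591 - 2432/(n - z(-33)) = (6*3/(9 - 44))/2591 - 2432/(-272 - 1*(-46)) = (6*3/(-35))*(1/2591) - 2432/(-272 + 46) = (6*3*(-1/35))*(1/2591) - 2432/(-226) = -18/35*1/2591 - 2432*(-1/226) = -18/90685 + 1216/113 = 110270926/10247405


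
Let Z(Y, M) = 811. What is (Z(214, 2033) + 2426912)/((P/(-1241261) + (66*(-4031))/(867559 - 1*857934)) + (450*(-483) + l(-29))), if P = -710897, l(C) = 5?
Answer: -125559911612625/11242311292526 ≈ -11.169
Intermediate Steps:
(Z(214, 2033) + 2426912)/((P/(-1241261) + (66*(-4031))/(867559 - 1*857934)) + (450*(-483) + l(-29))) = (811 + 2426912)/((-710897/(-1241261) + (66*(-4031))/(867559 - 1*857934)) + (450*(-483) + 5)) = 2427723/((-710897*(-1/1241261) - 266046/(867559 - 857934)) + (-217350 + 5)) = 2427723/((710897/1241261 - 266046/9625) - 217345) = 2427723/((710897/1241261 - 266046*1/9625) - 217345) = 2427723/((710897/1241261 - 24186/875) - 217345) = 2427723/(-4199871953/155157625 - 217345) = 2427723/(-33726933877578/155157625) = 2427723*(-155157625/33726933877578) = -125559911612625/11242311292526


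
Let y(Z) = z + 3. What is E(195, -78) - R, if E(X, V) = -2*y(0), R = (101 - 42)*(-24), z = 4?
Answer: 1402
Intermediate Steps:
R = -1416 (R = 59*(-24) = -1416)
y(Z) = 7 (y(Z) = 4 + 3 = 7)
E(X, V) = -14 (E(X, V) = -2*7 = -14)
E(195, -78) - R = -14 - 1*(-1416) = -14 + 1416 = 1402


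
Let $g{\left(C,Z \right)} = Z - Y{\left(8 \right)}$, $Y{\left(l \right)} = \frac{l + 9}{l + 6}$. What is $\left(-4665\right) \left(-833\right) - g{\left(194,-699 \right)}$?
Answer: $\frac{54413033}{14} \approx 3.8866 \cdot 10^{6}$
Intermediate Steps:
$Y{\left(l \right)} = \frac{9 + l}{6 + l}$
$g{\left(C,Z \right)} = - \frac{17}{14} + Z$ ($g{\left(C,Z \right)} = Z - \frac{9 + 8}{6 + 8} = Z - \frac{1}{14} \cdot 17 = Z - \frac{17}{14} = - \frac{17}{14} + Z$)
$\left(-4665\right) \left(-833\right) - g{\left(194,-699 \right)} = \left(-4665\right) \left(-833\right) - \left(- \frac{17}{14} - 699\right) = 3885945 - - \frac{9803}{14} = 3885945 + \frac{9803}{14} = \frac{54413033}{14}$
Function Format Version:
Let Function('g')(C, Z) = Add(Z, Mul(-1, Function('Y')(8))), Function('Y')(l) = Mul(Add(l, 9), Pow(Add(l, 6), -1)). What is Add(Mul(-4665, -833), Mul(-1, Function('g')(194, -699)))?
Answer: Rational(54413033, 14) ≈ 3.8866e+6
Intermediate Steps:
Function('Y')(l) = Mul(Pow(Add(6, l), -1), Add(9, l)) (Function('Y')(l) = Mul(Add(9, l), Pow(Add(6, l), -1)) = Mul(Pow(Add(6, l), -1), Add(9, l)))
Function('g')(C, Z) = Add(Rational(-17, 14), Z) (Function('g')(C, Z) = Add(Z, Mul(-1, Mul(Pow(Add(6, 8), -1), Add(9, 8)))) = Add(Z, Mul(-1, Mul(Pow(14, -1), 17))) = Add(Z, Mul(-1, Mul(Rational(1, 14), 17))) = Add(Z, Mul(-1, Rational(17, 14))) = Add(Z, Rational(-17, 14)) = Add(Rational(-17, 14), Z))
Add(Mul(-4665, -833), Mul(-1, Function('g')(194, -699))) = Add(Mul(-4665, -833), Mul(-1, Add(Rational(-17, 14), -699))) = Add(3885945, Mul(-1, Rational(-9803, 14))) = Add(3885945, Rational(9803, 14)) = Rational(54413033, 14)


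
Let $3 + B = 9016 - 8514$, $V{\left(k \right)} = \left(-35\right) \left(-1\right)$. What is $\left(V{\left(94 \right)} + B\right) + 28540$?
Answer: $29074$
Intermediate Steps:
$V{\left(k \right)} = 35$
$B = 499$ ($B = -3 + \left(9016 - 8514\right) = -3 + 502 = 499$)
$\left(V{\left(94 \right)} + B\right) + 28540 = \left(35 + 499\right) + 28540 = 534 + 28540 = 29074$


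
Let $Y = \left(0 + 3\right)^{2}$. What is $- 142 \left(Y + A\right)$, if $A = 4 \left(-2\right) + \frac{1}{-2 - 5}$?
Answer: $- \frac{852}{7} \approx -121.71$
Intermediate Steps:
$Y = 9$ ($Y = 3^{2} = 9$)
$A = - \frac{57}{7}$ ($A = -8 + \frac{1}{-7} = -8 - \frac{1}{7} = - \frac{57}{7} \approx -8.1429$)
$- 142 \left(Y + A\right) = - 142 \left(9 - \frac{57}{7}\right) = \left(-142\right) \frac{6}{7} = - \frac{852}{7}$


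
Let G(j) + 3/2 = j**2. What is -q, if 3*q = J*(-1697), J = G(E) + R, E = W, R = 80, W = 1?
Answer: 89941/2 ≈ 44971.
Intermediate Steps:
E = 1
G(j) = -3/2 + j**2
J = 159/2 (J = (-3/2 + 1**2) + 80 = (-3/2 + 1) + 80 = -1/2 + 80 = 159/2 ≈ 79.500)
q = -89941/2 (q = ((159/2)*(-1697))/3 = (1/3)*(-269823/2) = -89941/2 ≈ -44971.)
-q = -1*(-89941/2) = 89941/2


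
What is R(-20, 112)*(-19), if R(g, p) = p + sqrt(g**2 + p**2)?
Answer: -2128 - 76*sqrt(809) ≈ -4289.7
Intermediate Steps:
R(-20, 112)*(-19) = (112 + sqrt((-20)**2 + 112**2))*(-19) = (112 + sqrt(400 + 12544))*(-19) = (112 + sqrt(12944))*(-19) = (112 + 4*sqrt(809))*(-19) = -2128 - 76*sqrt(809)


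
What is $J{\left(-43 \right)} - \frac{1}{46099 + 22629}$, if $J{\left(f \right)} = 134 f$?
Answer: $- \frac{396010737}{68728} \approx -5762.0$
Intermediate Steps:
$J{\left(-43 \right)} - \frac{1}{46099 + 22629} = 134 \left(-43\right) - \frac{1}{46099 + 22629} = -5762 - \frac{1}{68728} = - \frac{396010737}{68728}$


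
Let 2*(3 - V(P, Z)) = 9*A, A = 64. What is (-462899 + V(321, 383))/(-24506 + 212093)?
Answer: -463184/187587 ≈ -2.4692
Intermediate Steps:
V(P, Z) = -285 (V(P, Z) = 3 - 9*64/2 = 3 - ½*576 = 3 - 288 = -285)
(-462899 + V(321, 383))/(-24506 + 212093) = (-462899 - 285)/(-24506 + 212093) = -463184/187587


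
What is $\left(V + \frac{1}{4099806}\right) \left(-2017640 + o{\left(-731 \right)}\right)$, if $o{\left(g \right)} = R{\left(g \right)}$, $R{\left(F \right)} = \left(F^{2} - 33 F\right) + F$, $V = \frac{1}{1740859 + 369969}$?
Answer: $- \frac{1511137306393}{1442330883228} \approx -1.0477$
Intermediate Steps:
$V = \frac{1}{2110828} \approx 4.7375 \cdot 10^{-7}$
$R{\left(F \right)} = F^{2} - 32 F$
$o{\left(g \right)} = g \left(-32 + g\right)$
$\left(V + \frac{1}{4099806}\right) \left(-2017640 + o{\left(-731 \right)}\right) = \left(\frac{1}{2110828} + \frac{1}{4099806}\right) \left(-2017640 - 731 \left(-32 - 731\right)\right) = \left(\frac{1}{2110828} + \frac{1}{4099806}\right) \left(-2017640 - -557753\right) = \frac{3105317 \left(-2017640 + 557753\right)}{4326992649684} = \frac{3105317}{4326992649684} \left(-1459887\right) = - \frac{1511137306393}{1442330883228}$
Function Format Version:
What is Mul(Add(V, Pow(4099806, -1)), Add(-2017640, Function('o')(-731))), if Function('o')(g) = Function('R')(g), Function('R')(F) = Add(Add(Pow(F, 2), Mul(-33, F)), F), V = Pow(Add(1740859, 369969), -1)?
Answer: Rational(-1511137306393, 1442330883228) ≈ -1.0477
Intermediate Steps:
V = Rational(1, 2110828) (V = Pow(2110828, -1) = Rational(1, 2110828) ≈ 4.7375e-7)
Function('R')(F) = Add(Pow(F, 2), Mul(-32, F))
Function('o')(g) = Mul(g, Add(-32, g))
Mul(Add(V, Pow(4099806, -1)), Add(-2017640, Function('o')(-731))) = Mul(Add(Rational(1, 2110828), Pow(4099806, -1)), Add(-2017640, Mul(-731, Add(-32, -731)))) = Mul(Add(Rational(1, 2110828), Rational(1, 4099806)), Add(-2017640, Mul(-731, -763))) = Mul(Rational(3105317, 4326992649684), Add(-2017640, 557753)) = Mul(Rational(3105317, 4326992649684), -1459887) = Rational(-1511137306393, 1442330883228)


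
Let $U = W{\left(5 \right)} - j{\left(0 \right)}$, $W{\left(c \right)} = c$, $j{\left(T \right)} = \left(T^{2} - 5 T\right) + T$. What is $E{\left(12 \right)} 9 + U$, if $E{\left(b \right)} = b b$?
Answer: $1301$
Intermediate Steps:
$j{\left(T \right)} = T^{2} - 4 T$
$U = 5$ ($U = 5 - 0 \left(-4 + 0\right) = 5 - 0 \left(-4\right) = 5 - 0 = 5 + 0 = 5$)
$E{\left(b \right)} = b^{2}$
$E{\left(12 \right)} 9 + U = 12^{2} \cdot 9 + 5 = 144 \cdot 9 + 5 = 1296 + 5 = 1301$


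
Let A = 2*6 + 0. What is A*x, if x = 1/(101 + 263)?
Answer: 3/91 ≈ 0.032967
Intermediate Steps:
x = 1/364 ≈ 0.0027473
A = 12 (A = 12 + 0 = 12)
A*x = 12*(1/364) = 3/91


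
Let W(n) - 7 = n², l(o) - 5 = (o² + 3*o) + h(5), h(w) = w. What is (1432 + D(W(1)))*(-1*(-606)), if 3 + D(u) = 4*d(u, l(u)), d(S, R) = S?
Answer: 885366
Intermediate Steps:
l(o) = 10 + o² + 3*o (l(o) = 5 + ((o² + 3*o) + 5) = 5 + (5 + o² + 3*o) = 10 + o² + 3*o)
W(n) = 7 + n²
D(u) = -3 + 4*u
(1432 + D(W(1)))*(-1*(-606)) = (1432 + (-3 + 4*(7 + 1²)))*(-1*(-606)) = (1432 + (-3 + 4*(7 + 1)))*606 = (1432 + (-3 + 4*8))*606 = (1432 + (-3 + 32))*606 = (1432 + 29)*606 = 1461*606 = 885366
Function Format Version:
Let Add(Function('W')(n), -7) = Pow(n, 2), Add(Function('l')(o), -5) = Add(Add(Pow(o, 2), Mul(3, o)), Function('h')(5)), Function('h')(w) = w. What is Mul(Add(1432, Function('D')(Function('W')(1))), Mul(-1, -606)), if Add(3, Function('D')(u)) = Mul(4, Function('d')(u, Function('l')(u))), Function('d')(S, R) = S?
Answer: 885366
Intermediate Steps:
Function('l')(o) = Add(10, Pow(o, 2), Mul(3, o)) (Function('l')(o) = Add(5, Add(Add(Pow(o, 2), Mul(3, o)), 5)) = Add(5, Add(5, Pow(o, 2), Mul(3, o))) = Add(10, Pow(o, 2), Mul(3, o)))
Function('W')(n) = Add(7, Pow(n, 2))
Function('D')(u) = Add(-3, Mul(4, u))
Mul(Add(1432, Function('D')(Function('W')(1))), Mul(-1, -606)) = Mul(Add(1432, Add(-3, Mul(4, Add(7, Pow(1, 2))))), Mul(-1, -606)) = Mul(Add(1432, Add(-3, Mul(4, Add(7, 1)))), 606) = Mul(Add(1432, Add(-3, Mul(4, 8))), 606) = Mul(Add(1432, Add(-3, 32)), 606) = Mul(Add(1432, 29), 606) = Mul(1461, 606) = 885366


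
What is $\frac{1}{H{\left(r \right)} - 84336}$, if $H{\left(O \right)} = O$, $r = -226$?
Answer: $- \frac{1}{84562} \approx -1.1826 \cdot 10^{-5}$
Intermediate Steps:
$\frac{1}{H{\left(r \right)} - 84336} = \frac{1}{-226 - 84336} = \frac{1}{-84562} = - \frac{1}{84562}$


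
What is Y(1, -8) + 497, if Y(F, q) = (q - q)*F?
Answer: 497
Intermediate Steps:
Y(F, q) = 0 (Y(F, q) = 0*F = 0)
Y(1, -8) + 497 = 0 + 497 = 497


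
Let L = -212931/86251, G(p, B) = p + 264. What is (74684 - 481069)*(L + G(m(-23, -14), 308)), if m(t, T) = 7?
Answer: -9412319559650/86251 ≈ -1.0913e+8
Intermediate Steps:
G(p, B) = 264 + p
L = -212931/86251 (L = -212931*1/86251 = -212931/86251 ≈ -2.4687)
(74684 - 481069)*(L + G(m(-23, -14), 308)) = (74684 - 481069)*(-212931/86251 + (264 + 7)) = -406385*(-212931/86251 + 271) = -406385*23161090/86251 = -9412319559650/86251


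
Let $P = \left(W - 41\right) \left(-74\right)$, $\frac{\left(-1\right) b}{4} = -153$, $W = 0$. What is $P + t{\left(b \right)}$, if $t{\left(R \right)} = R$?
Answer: $3646$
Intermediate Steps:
$b = 612$ ($b = \left(-4\right) \left(-153\right) = 612$)
$P = 3034$ ($P = \left(0 - 41\right) \left(-74\right) = \left(-41\right) \left(-74\right) = 3034$)
$P + t{\left(b \right)} = 3034 + 612 = 3646$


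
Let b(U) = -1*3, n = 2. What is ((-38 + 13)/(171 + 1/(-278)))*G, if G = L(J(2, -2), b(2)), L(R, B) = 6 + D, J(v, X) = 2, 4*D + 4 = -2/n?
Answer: -66025/95074 ≈ -0.69446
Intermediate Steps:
D = -5/4 (D = -1 + (-2/2)/4 = -1 + (-2*1/2)/4 = -1 + (1/4)*(-1) = -1 - 1/4 = -5/4 ≈ -1.2500)
b(U) = -3
L(R, B) = 19/4 (L(R, B) = 6 - 5/4 = 19/4)
G = 19/4 ≈ 4.7500
((-38 + 13)/(171 + 1/(-278)))*G = ((-38 + 13)/(171 + 1/(-278)))*(19/4) = -25/(171 - 1/278)*(19/4) = -25/47537/278*(19/4) = -25*278/47537*(19/4) = -6950/47537*19/4 = -66025/95074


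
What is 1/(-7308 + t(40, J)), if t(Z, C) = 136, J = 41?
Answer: -1/7172 ≈ -0.00013943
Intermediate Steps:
1/(-7308 + t(40, J)) = 1/(-7308 + 136) = 1/(-7172) = -1/7172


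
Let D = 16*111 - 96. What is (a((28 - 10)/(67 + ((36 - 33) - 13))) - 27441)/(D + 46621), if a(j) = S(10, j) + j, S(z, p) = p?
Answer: -47397/83429 ≈ -0.56811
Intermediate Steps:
D = 1680 (D = 1776 - 96 = 1680)
a(j) = 2*j (a(j) = j + j = 2*j)
(a((28 - 10)/(67 + ((36 - 33) - 13))) - 27441)/(D + 46621) = (2*((28 - 10)/(67 + ((36 - 33) - 13))) - 27441)/(1680 + 46621) = (2*(18/(67 + (3 - 13))) - 27441)/48301 = (2*(18/(67 - 10)) - 27441)*(1/48301) = (2*(18/57) - 27441)*(1/48301) = (2*(18*(1/57)) - 27441)*(1/48301) = (2*(6/19) - 27441)*(1/48301) = (12/19 - 27441)*(1/48301) = -521367/19*1/48301 = -47397/83429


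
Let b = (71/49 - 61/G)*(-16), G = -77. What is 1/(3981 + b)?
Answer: 539/2126431 ≈ 0.00025348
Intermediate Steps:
b = -19328/539 (b = (71/49 - 61/(-77))*(-16) = (71*(1/49) - 61*(-1/77))*(-16) = (71/49 + 61/77)*(-16) = (1208/539)*(-16) = -19328/539 ≈ -35.859)
1/(3981 + b) = 1/(3981 - 19328/539) = 1/(2126431/539) = 539/2126431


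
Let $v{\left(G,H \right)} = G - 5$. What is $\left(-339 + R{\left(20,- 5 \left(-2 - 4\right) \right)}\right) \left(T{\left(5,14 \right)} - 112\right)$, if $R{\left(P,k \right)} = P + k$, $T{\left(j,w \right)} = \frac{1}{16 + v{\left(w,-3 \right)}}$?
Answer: $\frac{808911}{25} \approx 32356.0$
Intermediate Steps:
$v{\left(G,H \right)} = -5 + G$ ($v{\left(G,H \right)} = G - 5 = -5 + G$)
$T{\left(j,w \right)} = \frac{1}{11 + w}$ ($T{\left(j,w \right)} = \frac{1}{16 + \left(-5 + w\right)} = \frac{1}{11 + w}$)
$\left(-339 + R{\left(20,- 5 \left(-2 - 4\right) \right)}\right) \left(T{\left(5,14 \right)} - 112\right) = \left(-339 - \left(-20 + 5 \left(-2 - 4\right)\right)\right) \left(\frac{1}{11 + 14} - 112\right) = \left(-339 + \left(20 - -30\right)\right) \left(\frac{1}{25} - 112\right) = \left(-339 + \left(20 + 30\right)\right) \left(\frac{1}{25} - 112\right) = \left(-339 + 50\right) \left(- \frac{2799}{25}\right) = \left(-289\right) \left(- \frac{2799}{25}\right) = \frac{808911}{25}$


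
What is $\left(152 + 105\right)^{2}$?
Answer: $66049$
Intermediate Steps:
$\left(152 + 105\right)^{2} = 257^{2} = 66049$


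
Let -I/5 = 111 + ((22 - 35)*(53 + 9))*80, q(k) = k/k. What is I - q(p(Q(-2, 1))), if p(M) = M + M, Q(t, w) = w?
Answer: 321844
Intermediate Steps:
p(M) = 2*M
q(k) = 1
I = 321845 (I = -5*(111 + ((22 - 35)*(53 + 9))*80) = -5*(111 - 13*62*80) = -5*(111 - 806*80) = -5*(111 - 64480) = -5*(-64369) = 321845)
I - q(p(Q(-2, 1))) = 321845 - 1*1 = 321845 - 1 = 321844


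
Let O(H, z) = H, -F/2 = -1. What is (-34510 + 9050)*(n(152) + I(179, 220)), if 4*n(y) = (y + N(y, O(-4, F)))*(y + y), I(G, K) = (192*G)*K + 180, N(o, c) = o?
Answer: -193094852240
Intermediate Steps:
F = 2 (F = -2*(-1) = 2)
I(G, K) = 180 + 192*G*K (I(G, K) = 192*G*K + 180 = 180 + 192*G*K)
n(y) = y² (n(y) = ((y + y)*(y + y))/4 = ((2*y)*(2*y))/4 = (4*y²)/4 = y²)
(-34510 + 9050)*(n(152) + I(179, 220)) = (-34510 + 9050)*(152² + (180 + 192*179*220)) = -25460*(23104 + (180 + 7560960)) = -25460*(23104 + 7561140) = -25460*7584244 = -193094852240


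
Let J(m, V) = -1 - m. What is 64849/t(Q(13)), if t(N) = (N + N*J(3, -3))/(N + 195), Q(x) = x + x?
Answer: -1102433/6 ≈ -1.8374e+5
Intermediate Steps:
Q(x) = 2*x
t(N) = -3*N/(195 + N) (t(N) = (N + N*(-1 - 1*3))/(N + 195) = (N + N*(-1 - 3))/(195 + N) = (N + N*(-4))/(195 + N) = (N - 4*N)/(195 + N) = (-3*N)/(195 + N) = -3*N/(195 + N))
64849/t(Q(13)) = 64849/((-3*2*13/(195 + 2*13))) = 64849/((-3*26/(195 + 26))) = 64849/((-3*26/221)) = 64849/((-3*26*1/221)) = 64849/(-6/17) = 64849*(-17/6) = -1102433/6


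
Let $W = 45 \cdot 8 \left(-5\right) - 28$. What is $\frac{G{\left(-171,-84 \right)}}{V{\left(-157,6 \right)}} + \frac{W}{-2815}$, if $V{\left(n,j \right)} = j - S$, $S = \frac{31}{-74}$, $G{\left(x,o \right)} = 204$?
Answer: $\frac{8672708}{267425} \approx 32.43$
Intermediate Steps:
$S = - \frac{31}{74}$ ($S = 31 \left(- \frac{1}{74}\right) = - \frac{31}{74} \approx -0.41892$)
$W = -1828$ ($W = 45 \left(-40\right) - 28 = -1800 - 28 = -1828$)
$V{\left(n,j \right)} = \frac{31}{74} + j$ ($V{\left(n,j \right)} = j - - \frac{31}{74} = j + \frac{31}{74} = \frac{31}{74} + j$)
$\frac{G{\left(-171,-84 \right)}}{V{\left(-157,6 \right)}} + \frac{W}{-2815} = \frac{204}{\frac{31}{74} + 6} - \frac{1828}{-2815} = \frac{204}{\frac{475}{74}} - - \frac{1828}{2815} = 204 \cdot \frac{74}{475} + \frac{1828}{2815} = \frac{15096}{475} + \frac{1828}{2815} = \frac{8672708}{267425}$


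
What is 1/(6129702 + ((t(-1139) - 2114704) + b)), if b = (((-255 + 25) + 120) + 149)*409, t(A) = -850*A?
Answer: 1/4999099 ≈ 2.0004e-7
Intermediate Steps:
b = 15951 (b = ((-230 + 120) + 149)*409 = (-110 + 149)*409 = 39*409 = 15951)
1/(6129702 + ((t(-1139) - 2114704) + b)) = 1/(6129702 + ((-850*(-1139) - 2114704) + 15951)) = 1/(6129702 + ((968150 - 2114704) + 15951)) = 1/(6129702 + (-1146554 + 15951)) = 1/(6129702 - 1130603) = 1/4999099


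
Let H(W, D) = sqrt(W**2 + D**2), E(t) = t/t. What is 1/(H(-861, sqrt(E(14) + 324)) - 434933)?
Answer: -434933/189165972843 - sqrt(741646)/189165972843 ≈ -2.3038e-6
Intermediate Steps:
E(t) = 1
H(W, D) = sqrt(D**2 + W**2)
1/(H(-861, sqrt(E(14) + 324)) - 434933) = 1/(sqrt((sqrt(1 + 324))**2 + (-861)**2) - 434933) = 1/(sqrt((sqrt(325))**2 + 741321) - 434933) = 1/(sqrt((5*sqrt(13))**2 + 741321) - 434933) = 1/(sqrt(325 + 741321) - 434933) = 1/(sqrt(741646) - 434933) = 1/(-434933 + sqrt(741646))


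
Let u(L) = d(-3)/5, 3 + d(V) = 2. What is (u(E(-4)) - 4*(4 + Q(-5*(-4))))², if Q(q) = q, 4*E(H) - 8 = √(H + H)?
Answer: 231361/25 ≈ 9254.4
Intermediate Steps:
E(H) = 2 + √2*√H/4 (E(H) = 2 + √(H + H)/4 = 2 + √(2*H)/4 = 2 + (√2*√H)/4 = 2 + √2*√H/4)
d(V) = -1 (d(V) = -3 + 2 = -1)
u(L) = -⅕ (u(L) = -1/5 = -1*⅕ = -⅕)
(u(E(-4)) - 4*(4 + Q(-5*(-4))))² = (-⅕ - 4*(4 - 5*(-4)))² = (-⅕ - 4*(4 + 20))² = (-⅕ - 4*24)² = (-⅕ - 96)² = (-481/5)² = 231361/25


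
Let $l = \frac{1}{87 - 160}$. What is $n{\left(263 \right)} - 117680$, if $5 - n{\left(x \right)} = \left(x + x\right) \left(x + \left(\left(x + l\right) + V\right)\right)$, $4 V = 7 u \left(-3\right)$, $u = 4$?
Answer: $- \frac{27980739}{73} \approx -3.833 \cdot 10^{5}$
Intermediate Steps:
$l = - \frac{1}{73}$ ($l = \frac{1}{-73} = - \frac{1}{73} \approx -0.013699$)
$V = -21$ ($V = \frac{7 \cdot 4 \left(-3\right)}{4} = \frac{28 \left(-3\right)}{4} = \frac{1}{4} \left(-84\right) = -21$)
$n{\left(x \right)} = 5 - 2 x \left(- \frac{1534}{73} + 2 x\right)$ ($n{\left(x \right)} = 5 - \left(x + x\right) \left(x + \left(\left(x - \frac{1}{73}\right) - 21\right)\right) = 5 - 2 x \left(x + \left(\left(- \frac{1}{73} + x\right) - 21\right)\right) = 5 - 2 x \left(x + \left(- \frac{1534}{73} + x\right)\right) = 5 - 2 x \left(- \frac{1534}{73} + 2 x\right)$)
$n{\left(263 \right)} - 117680 = \left(5 - 4 \cdot 263^{2} + \frac{3068}{73} \cdot 263\right) - 117680 = \left(5 - 276676 + \frac{806884}{73}\right) - 117680 = - \frac{19390099}{73} - 117680 = - \frac{27980739}{73}$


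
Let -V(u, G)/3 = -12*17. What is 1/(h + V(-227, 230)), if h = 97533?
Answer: 1/98145 ≈ 1.0189e-5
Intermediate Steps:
V(u, G) = 612 (V(u, G) = -(-36)*17 = -3*(-204) = 612)
1/(h + V(-227, 230)) = 1/(97533 + 612) = 1/98145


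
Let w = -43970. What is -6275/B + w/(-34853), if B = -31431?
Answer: 1600723645/1095464643 ≈ 1.4612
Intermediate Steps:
-6275/B + w/(-34853) = -6275/(-31431) - 43970/(-34853) = -6275*(-1/31431) - 43970*(-1/34853) = 6275/31431 + 43970/34853 = 1600723645/1095464643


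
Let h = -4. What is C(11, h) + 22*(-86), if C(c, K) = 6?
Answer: -1886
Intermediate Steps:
C(11, h) + 22*(-86) = 6 + 22*(-86) = 6 - 1892 = -1886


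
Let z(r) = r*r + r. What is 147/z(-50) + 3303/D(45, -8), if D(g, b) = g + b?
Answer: 165261/1850 ≈ 89.330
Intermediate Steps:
D(g, b) = b + g
z(r) = r + r² (z(r) = r² + r = r + r²)
147/z(-50) + 3303/D(45, -8) = 147/((-50*(1 - 50))) + 3303/(-8 + 45) = 147/((-50*(-49))) + 3303/37 = 147/2450 + 3303*(1/37) = 147*(1/2450) + 3303/37 = 3/50 + 3303/37 = 165261/1850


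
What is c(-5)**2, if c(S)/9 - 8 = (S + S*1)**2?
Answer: 944784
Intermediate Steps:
c(S) = 72 + 36*S**2 (c(S) = 72 + 9*(S + S*1)**2 = 72 + 9*(S + S)**2 = 72 + 9*(2*S)**2 = 72 + 9*(4*S**2) = 72 + 36*S**2)
c(-5)**2 = (72 + 36*(-5)**2)**2 = (72 + 36*25)**2 = (72 + 900)**2 = 972**2 = 944784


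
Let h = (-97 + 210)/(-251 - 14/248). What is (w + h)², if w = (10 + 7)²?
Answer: 80691540225409/969139161 ≈ 83261.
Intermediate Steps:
w = 289 (w = 17² = 289)
h = -14012/31131 (h = 113/(-251 - 14*1/248) = 113/(-251 - 7/124) = 113/(-31131/124) = 113*(-124/31131) = -14012/31131 ≈ -0.45010)
(w + h)² = (289 - 14012/31131)² = (8982847/31131)² = 80691540225409/969139161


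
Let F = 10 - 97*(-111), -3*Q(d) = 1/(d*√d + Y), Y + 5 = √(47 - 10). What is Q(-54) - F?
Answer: -10777 + 1/(15 - 3*√37 + 486*I*√6) ≈ -10777.0 - 0.00084001*I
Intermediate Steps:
Y = -5 + √37 (Y = -5 + √(47 - 10) = -5 + √37 ≈ 1.0828)
Q(d) = -1/(3*(-5 + √37 + d^(3/2))) (Q(d) = -1/(3*(d*√d + (-5 + √37))) = -1/(3*(d^(3/2) + (-5 + √37))) = -1/(3*(-5 + √37 + d^(3/2))))
F = 10777 (F = 10 + 10767 = 10777)
Q(-54) - F = -1/(-15 + 3*√37 + 3*(-54)^(3/2)) - 1*10777 = -1/(-15 + 3*√37 + 3*(-162*I*√6)) - 10777 = -1/(-15 + 3*√37 - 486*I*√6) - 10777 = -10777 - 1/(-15 + 3*√37 - 486*I*√6)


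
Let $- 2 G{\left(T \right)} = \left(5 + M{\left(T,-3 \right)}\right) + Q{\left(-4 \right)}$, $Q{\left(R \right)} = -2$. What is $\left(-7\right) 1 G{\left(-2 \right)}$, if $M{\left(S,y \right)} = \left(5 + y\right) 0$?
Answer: $\frac{21}{2} \approx 10.5$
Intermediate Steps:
$M{\left(S,y \right)} = 0$
$G{\left(T \right)} = - \frac{3}{2}$ ($G{\left(T \right)} = - \frac{\left(5 + 0\right) - 2}{2} = - \frac{5 - 2}{2} = \left(- \frac{1}{2}\right) 3 = - \frac{3}{2}$)
$\left(-7\right) 1 G{\left(-2 \right)} = \left(-7\right) 1 \left(- \frac{3}{2}\right) = \left(-7\right) \left(- \frac{3}{2}\right) = \frac{21}{2}$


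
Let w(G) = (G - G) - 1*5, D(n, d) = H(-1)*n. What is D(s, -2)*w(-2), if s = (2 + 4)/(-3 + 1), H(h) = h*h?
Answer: 15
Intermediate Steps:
H(h) = h²
s = -3 (s = 6/(-2) = 6*(-½) = -3)
D(n, d) = n (D(n, d) = (-1)²*n = 1*n = n)
w(G) = -5 (w(G) = 0 - 5 = -5)
D(s, -2)*w(-2) = -3*(-5) = 15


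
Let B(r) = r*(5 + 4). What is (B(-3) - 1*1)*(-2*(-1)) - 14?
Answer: -70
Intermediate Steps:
B(r) = 9*r (B(r) = r*9 = 9*r)
(B(-3) - 1*1)*(-2*(-1)) - 14 = (9*(-3) - 1*1)*(-2*(-1)) - 14 = (-27 - 1)*2 - 14 = -28*2 - 14 = -56 - 14 = -70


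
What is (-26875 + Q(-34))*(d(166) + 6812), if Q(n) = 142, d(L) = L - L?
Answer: -182105196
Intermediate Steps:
d(L) = 0
(-26875 + Q(-34))*(d(166) + 6812) = (-26875 + 142)*(0 + 6812) = -26733*6812 = -182105196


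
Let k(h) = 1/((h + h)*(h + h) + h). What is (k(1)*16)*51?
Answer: 816/5 ≈ 163.20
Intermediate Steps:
k(h) = 1/(h + 4*h²) (k(h) = 1/((2*h)*(2*h) + h) = 1/(4*h² + h) = 1/(h + 4*h²))
(k(1)*16)*51 = ((1/(1*(1 + 4*1)))*16)*51 = ((1/(1 + 4))*16)*51 = ((1/5)*16)*51 = ((1*(⅕))*16)*51 = ((⅕)*16)*51 = (16/5)*51 = 816/5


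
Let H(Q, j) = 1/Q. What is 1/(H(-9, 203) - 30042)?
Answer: -9/270379 ≈ -3.3287e-5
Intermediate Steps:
1/(H(-9, 203) - 30042) = 1/(1/(-9) - 30042) = 1/(-1/9 - 30042) = 1/(-270379/9) = -9/270379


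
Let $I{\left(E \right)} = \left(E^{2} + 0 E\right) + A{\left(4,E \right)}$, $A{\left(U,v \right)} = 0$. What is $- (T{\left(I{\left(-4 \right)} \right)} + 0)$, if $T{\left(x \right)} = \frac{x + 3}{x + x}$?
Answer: $- \frac{19}{32} \approx -0.59375$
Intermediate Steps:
$I{\left(E \right)} = E^{2}$ ($I{\left(E \right)} = \left(E^{2} + 0 E\right) + 0 = \left(E^{2} + 0\right) + 0 = E^{2} + 0 = E^{2}$)
$T{\left(x \right)} = \frac{3 + x}{2 x}$
$- (T{\left(I{\left(-4 \right)} \right)} + 0) = - (\frac{3 + \left(-4\right)^{2}}{2 \left(-4\right)^{2}} + 0) = - (\frac{3 + 16}{2 \cdot 16} + 0) = - (\frac{1}{2} \cdot \frac{1}{16} \cdot 19 + 0) = - (\frac{19}{32} + 0) = \left(-1\right) \frac{19}{32} = - \frac{19}{32}$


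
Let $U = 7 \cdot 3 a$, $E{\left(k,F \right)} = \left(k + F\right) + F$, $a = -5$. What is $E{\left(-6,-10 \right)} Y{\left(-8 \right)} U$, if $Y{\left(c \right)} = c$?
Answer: $-21840$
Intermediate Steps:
$E{\left(k,F \right)} = k + 2 F$ ($E{\left(k,F \right)} = \left(F + k\right) + F = k + 2 F$)
$U = -105$ ($U = 7 \cdot 3 \left(-5\right) = 21 \left(-5\right) = -105$)
$E{\left(-6,-10 \right)} Y{\left(-8 \right)} U = \left(-6 + 2 \left(-10\right)\right) \left(-8\right) \left(-105\right) = \left(-6 - 20\right) \left(-8\right) \left(-105\right) = \left(-26\right) \left(-8\right) \left(-105\right) = 208 \left(-105\right) = -21840$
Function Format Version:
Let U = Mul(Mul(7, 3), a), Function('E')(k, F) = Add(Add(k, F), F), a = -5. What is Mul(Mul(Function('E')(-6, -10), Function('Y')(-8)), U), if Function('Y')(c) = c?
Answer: -21840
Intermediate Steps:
Function('E')(k, F) = Add(k, Mul(2, F)) (Function('E')(k, F) = Add(Add(F, k), F) = Add(k, Mul(2, F)))
U = -105 (U = Mul(Mul(7, 3), -5) = Mul(21, -5) = -105)
Mul(Mul(Function('E')(-6, -10), Function('Y')(-8)), U) = Mul(Mul(Add(-6, Mul(2, -10)), -8), -105) = Mul(Mul(Add(-6, -20), -8), -105) = Mul(Mul(-26, -8), -105) = Mul(208, -105) = -21840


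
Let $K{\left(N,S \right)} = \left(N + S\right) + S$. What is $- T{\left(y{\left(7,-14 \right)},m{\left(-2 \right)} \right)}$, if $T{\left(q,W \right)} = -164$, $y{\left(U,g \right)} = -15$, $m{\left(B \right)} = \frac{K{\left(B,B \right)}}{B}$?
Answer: $164$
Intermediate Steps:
$K{\left(N,S \right)} = N + 2 S$
$m{\left(B \right)} = 3$ ($m{\left(B \right)} = \frac{B + 2 B}{B} = \frac{3 B}{B} = 3$)
$- T{\left(y{\left(7,-14 \right)},m{\left(-2 \right)} \right)} = \left(-1\right) \left(-164\right) = 164$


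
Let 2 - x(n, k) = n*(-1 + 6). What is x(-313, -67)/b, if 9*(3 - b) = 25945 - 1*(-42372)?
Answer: -14103/68290 ≈ -0.20652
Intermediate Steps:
x(n, k) = 2 - 5*n (x(n, k) = 2 - n*(-1 + 6) = 2 - n*5 = 2 - 5*n)
b = -68290/9 (b = 3 - (25945 - 1*(-42372))/9 = 3 - (25945 + 42372)/9 = 3 - ⅑*68317 = 3 - 68317/9 = -68290/9 ≈ -7587.8)
x(-313, -67)/b = (2 - 5*(-313))/(-68290/9) = (2 + 1565)*(-9/68290) = 1567*(-9/68290) = -14103/68290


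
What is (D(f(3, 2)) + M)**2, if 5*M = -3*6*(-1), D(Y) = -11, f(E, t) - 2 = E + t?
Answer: 1369/25 ≈ 54.760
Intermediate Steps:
f(E, t) = 2 + E + t (f(E, t) = 2 + (E + t) = 2 + E + t)
M = 18/5 (M = (-3*6*(-1))/5 = (-18*(-1))/5 = (1/5)*18 = 18/5 ≈ 3.6000)
(D(f(3, 2)) + M)**2 = (-11 + 18/5)**2 = (-37/5)**2 = 1369/25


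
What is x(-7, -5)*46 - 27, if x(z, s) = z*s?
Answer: 1583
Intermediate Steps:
x(z, s) = s*z
x(-7, -5)*46 - 27 = -5*(-7)*46 - 27 = 35*46 - 27 = 1610 - 27 = 1583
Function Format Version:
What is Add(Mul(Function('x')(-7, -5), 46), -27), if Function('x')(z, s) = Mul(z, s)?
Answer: 1583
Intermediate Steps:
Function('x')(z, s) = Mul(s, z)
Add(Mul(Function('x')(-7, -5), 46), -27) = Add(Mul(Mul(-5, -7), 46), -27) = Add(Mul(35, 46), -27) = Add(1610, -27) = 1583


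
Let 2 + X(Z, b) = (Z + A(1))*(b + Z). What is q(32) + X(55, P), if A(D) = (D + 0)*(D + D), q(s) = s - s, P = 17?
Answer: 4102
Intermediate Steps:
q(s) = 0
A(D) = 2*D² (A(D) = D*(2*D) = 2*D²)
X(Z, b) = -2 + (2 + Z)*(Z + b) (X(Z, b) = -2 + (Z + 2*1²)*(b + Z) = -2 + (Z + 2*1)*(Z + b) = -2 + (Z + 2)*(Z + b) = -2 + (2 + Z)*(Z + b))
q(32) + X(55, P) = 0 + (-2 + 55² + 2*55 + 2*17 + 55*17) = 0 + (-2 + 3025 + 110 + 34 + 935) = 0 + 4102 = 4102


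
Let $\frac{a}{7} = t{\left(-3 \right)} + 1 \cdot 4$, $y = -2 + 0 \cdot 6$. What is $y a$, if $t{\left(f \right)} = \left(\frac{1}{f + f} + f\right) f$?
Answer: $-189$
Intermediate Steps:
$y = -2$ ($y = -2 + 0 = -2$)
$t{\left(f \right)} = f \left(f + \frac{1}{2 f}\right)$ ($t{\left(f \right)} = \left(\frac{1}{2 f} + f\right) f = \left(f + \frac{1}{2 f}\right) f = f \left(f + \frac{1}{2 f}\right)$)
$a = \frac{189}{2}$ ($a = 7 \left(\left(\frac{1}{2} + \left(-3\right)^{2}\right) + 1 \cdot 4\right) = 7 \left(\left(\frac{1}{2} + 9\right) + 4\right) = 7 \left(\frac{19}{2} + 4\right) = 7 \cdot \frac{27}{2} = \frac{189}{2} \approx 94.5$)
$y a = \left(-2\right) \frac{189}{2} = -189$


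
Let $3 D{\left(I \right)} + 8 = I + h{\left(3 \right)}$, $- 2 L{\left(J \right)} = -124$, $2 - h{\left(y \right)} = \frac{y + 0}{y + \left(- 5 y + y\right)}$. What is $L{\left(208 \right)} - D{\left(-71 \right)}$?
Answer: $\frac{788}{9} \approx 87.556$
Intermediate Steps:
$h{\left(y \right)} = \frac{7}{3}$ ($h{\left(y \right)} = 2 - \frac{y + 0}{y + \left(- 5 y + y\right)} = 2 - \frac{y}{y - 4 y} = 2 - \frac{y}{\left(-3\right) y} = 2 - y \left(- \frac{1}{3 y}\right) = 2 - - \frac{1}{3} = 2 + \frac{1}{3} = \frac{7}{3}$)
$L{\left(J \right)} = 62$ ($L{\left(J \right)} = \left(- \frac{1}{2}\right) \left(-124\right) = 62$)
$D{\left(I \right)} = - \frac{17}{9} + \frac{I}{3}$ ($D{\left(I \right)} = - \frac{8}{3} + \frac{I + \frac{7}{3}}{3} = - \frac{8}{3} + \frac{\frac{7}{3} + I}{3} = - \frac{8}{3} + \left(\frac{7}{9} + \frac{I}{3}\right) = - \frac{17}{9} + \frac{I}{3}$)
$L{\left(208 \right)} - D{\left(-71 \right)} = 62 - \left(- \frac{17}{9} + \frac{1}{3} \left(-71\right)\right) = 62 - \left(- \frac{17}{9} - \frac{71}{3}\right) = 62 - - \frac{230}{9} = 62 + \frac{230}{9} = \frac{788}{9}$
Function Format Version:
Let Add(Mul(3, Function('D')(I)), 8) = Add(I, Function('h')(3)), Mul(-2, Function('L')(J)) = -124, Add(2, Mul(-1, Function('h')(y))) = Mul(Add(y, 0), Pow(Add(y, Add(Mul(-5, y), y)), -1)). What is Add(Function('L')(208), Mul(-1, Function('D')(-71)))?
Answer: Rational(788, 9) ≈ 87.556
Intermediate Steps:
Function('h')(y) = Rational(7, 3) (Function('h')(y) = Add(2, Mul(-1, Mul(Add(y, 0), Pow(Add(y, Add(Mul(-5, y), y)), -1)))) = Add(2, Mul(-1, Mul(y, Pow(Add(y, Mul(-4, y)), -1)))) = Add(2, Mul(-1, Mul(y, Pow(Mul(-3, y), -1)))) = Add(2, Mul(-1, Mul(y, Mul(Rational(-1, 3), Pow(y, -1))))) = Add(2, Mul(-1, Rational(-1, 3))) = Add(2, Rational(1, 3)) = Rational(7, 3))
Function('L')(J) = 62 (Function('L')(J) = Mul(Rational(-1, 2), -124) = 62)
Function('D')(I) = Add(Rational(-17, 9), Mul(Rational(1, 3), I)) (Function('D')(I) = Add(Rational(-8, 3), Mul(Rational(1, 3), Add(I, Rational(7, 3)))) = Add(Rational(-8, 3), Mul(Rational(1, 3), Add(Rational(7, 3), I))) = Add(Rational(-8, 3), Add(Rational(7, 9), Mul(Rational(1, 3), I))) = Add(Rational(-17, 9), Mul(Rational(1, 3), I)))
Add(Function('L')(208), Mul(-1, Function('D')(-71))) = Add(62, Mul(-1, Add(Rational(-17, 9), Mul(Rational(1, 3), -71)))) = Add(62, Mul(-1, Add(Rational(-17, 9), Rational(-71, 3)))) = Add(62, Mul(-1, Rational(-230, 9))) = Add(62, Rational(230, 9)) = Rational(788, 9)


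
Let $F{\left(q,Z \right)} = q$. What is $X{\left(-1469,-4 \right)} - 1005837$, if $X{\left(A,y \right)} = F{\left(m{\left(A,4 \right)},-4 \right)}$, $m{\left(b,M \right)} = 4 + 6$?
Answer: $-1005827$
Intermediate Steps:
$m{\left(b,M \right)} = 10$
$X{\left(A,y \right)} = 10$
$X{\left(-1469,-4 \right)} - 1005837 = 10 - 1005837 = -1005827$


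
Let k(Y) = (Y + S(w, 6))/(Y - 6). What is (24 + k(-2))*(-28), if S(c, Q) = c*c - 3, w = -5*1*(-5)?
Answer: 1498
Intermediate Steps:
w = 25 (w = -5*(-5) = 25)
S(c, Q) = -3 + c² (S(c, Q) = c² - 3 = -3 + c²)
k(Y) = (622 + Y)/(-6 + Y) (k(Y) = (Y + (-3 + 25²))/(Y - 6) = (Y + (-3 + 625))/(-6 + Y) = (Y + 622)/(-6 + Y) = (622 + Y)/(-6 + Y))
(24 + k(-2))*(-28) = (24 + (622 - 2)/(-6 - 2))*(-28) = (24 + 620/(-8))*(-28) = (24 - ⅛*620)*(-28) = (24 - 155/2)*(-28) = -107/2*(-28) = 1498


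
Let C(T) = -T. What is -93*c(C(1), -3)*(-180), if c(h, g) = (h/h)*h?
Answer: -16740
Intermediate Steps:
c(h, g) = h (c(h, g) = 1*h = h)
-93*c(C(1), -3)*(-180) = -(-93)*(-180) = -93*(-1)*(-180) = 93*(-180) = -16740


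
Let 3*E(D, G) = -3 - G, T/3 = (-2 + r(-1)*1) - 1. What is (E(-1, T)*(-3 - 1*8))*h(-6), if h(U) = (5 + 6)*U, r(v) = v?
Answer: 2178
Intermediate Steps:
h(U) = 11*U
T = -12 (T = 3*((-2 - 1*1) - 1) = 3*((-2 - 1) - 1) = 3*(-3 - 1) = 3*(-4) = -12)
E(D, G) = -1 - G/3 (E(D, G) = (-3 - G)/3 = -1 - G/3)
(E(-1, T)*(-3 - 1*8))*h(-6) = ((-1 - ⅓*(-12))*(-3 - 1*8))*(11*(-6)) = ((-1 + 4)*(-3 - 8))*(-66) = (3*(-11))*(-66) = -33*(-66) = 2178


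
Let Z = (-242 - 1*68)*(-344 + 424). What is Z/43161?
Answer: -24800/43161 ≈ -0.57459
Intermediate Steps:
Z = -24800 (Z = (-242 - 68)*80 = -310*80 = -24800)
Z/43161 = -24800/43161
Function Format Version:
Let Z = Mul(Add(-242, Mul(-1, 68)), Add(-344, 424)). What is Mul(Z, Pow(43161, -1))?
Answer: Rational(-24800, 43161) ≈ -0.57459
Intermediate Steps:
Z = -24800 (Z = Mul(Add(-242, -68), 80) = Mul(-310, 80) = -24800)
Mul(Z, Pow(43161, -1)) = Mul(-24800, Pow(43161, -1)) = Mul(-24800, Rational(1, 43161)) = Rational(-24800, 43161)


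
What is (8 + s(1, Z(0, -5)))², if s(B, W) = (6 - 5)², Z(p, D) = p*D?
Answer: 81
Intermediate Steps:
Z(p, D) = D*p
s(B, W) = 1 (s(B, W) = 1² = 1)
(8 + s(1, Z(0, -5)))² = (8 + 1)² = 9² = 81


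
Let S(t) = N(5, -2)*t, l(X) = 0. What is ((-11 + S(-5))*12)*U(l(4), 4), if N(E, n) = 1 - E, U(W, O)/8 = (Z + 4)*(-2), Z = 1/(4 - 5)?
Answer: -5184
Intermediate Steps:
Z = -1 (Z = 1/(-1) = -1)
U(W, O) = -48 (U(W, O) = 8*((-1 + 4)*(-2)) = 8*(3*(-2)) = 8*(-6) = -48)
S(t) = -4*t (S(t) = (1 - 1*5)*t = (1 - 5)*t = -4*t)
((-11 + S(-5))*12)*U(l(4), 4) = ((-11 - 4*(-5))*12)*(-48) = ((-11 + 20)*12)*(-48) = (9*12)*(-48) = 108*(-48) = -5184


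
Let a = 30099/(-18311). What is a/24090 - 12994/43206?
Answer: -955518275909/3176447439990 ≈ -0.30081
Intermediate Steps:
a = -30099/18311 (a = 30099*(-1/18311) = -30099/18311 ≈ -1.6438)
a/24090 - 12994/43206 = -30099/18311/24090 - 12994/43206 = -30099/18311*1/24090 - 12994*1/43206 = -10033/147037330 - 6497/21603 = -955518275909/3176447439990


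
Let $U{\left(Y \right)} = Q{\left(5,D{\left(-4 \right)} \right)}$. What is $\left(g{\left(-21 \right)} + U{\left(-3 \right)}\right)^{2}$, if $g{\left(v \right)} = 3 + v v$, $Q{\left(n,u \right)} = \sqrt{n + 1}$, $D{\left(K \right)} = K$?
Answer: $\left(444 + \sqrt{6}\right)^{2} \approx 1.9932 \cdot 10^{5}$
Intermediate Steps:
$Q{\left(n,u \right)} = \sqrt{1 + n}$
$g{\left(v \right)} = 3 + v^{2}$
$U{\left(Y \right)} = \sqrt{6}$ ($U{\left(Y \right)} = \sqrt{1 + 5} = \sqrt{6}$)
$\left(g{\left(-21 \right)} + U{\left(-3 \right)}\right)^{2} = \left(\left(3 + \left(-21\right)^{2}\right) + \sqrt{6}\right)^{2} = \left(\left(3 + 441\right) + \sqrt{6}\right)^{2} = \left(444 + \sqrt{6}\right)^{2}$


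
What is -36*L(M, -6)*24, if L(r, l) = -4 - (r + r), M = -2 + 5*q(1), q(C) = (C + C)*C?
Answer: 17280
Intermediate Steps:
q(C) = 2*C² (q(C) = (2*C)*C = 2*C²)
M = 8 (M = -2 + 5*(2*1²) = -2 + 5*(2*1) = -2 + 5*2 = -2 + 10 = 8)
L(r, l) = -4 - 2*r
-36*L(M, -6)*24 = -36*(-4 - 2*8)*24 = -36*(-4 - 16)*24 = -36*(-20)*24 = 720*24 = 17280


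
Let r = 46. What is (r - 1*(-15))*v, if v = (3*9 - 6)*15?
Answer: 19215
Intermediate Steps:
v = 315 (v = (27 - 6)*15 = 21*15 = 315)
(r - 1*(-15))*v = (46 - 1*(-15))*315 = (46 + 15)*315 = 61*315 = 19215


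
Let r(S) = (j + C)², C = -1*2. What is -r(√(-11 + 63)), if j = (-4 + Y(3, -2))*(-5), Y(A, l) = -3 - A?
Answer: -2304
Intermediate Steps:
C = -2
j = 50 (j = (-4 + (-3 - 1*3))*(-5) = (-4 + (-3 - 3))*(-5) = (-4 - 6)*(-5) = -10*(-5) = 50)
r(S) = 2304 (r(S) = (50 - 2)² = 48² = 2304)
-r(√(-11 + 63)) = -1*2304 = -2304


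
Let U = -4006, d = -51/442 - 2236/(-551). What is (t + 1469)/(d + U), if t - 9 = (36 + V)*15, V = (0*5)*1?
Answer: -28909868/57333473 ≈ -0.50424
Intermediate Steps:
d = 56483/14326 (d = -51*1/442 - 2236*(-1/551) = -3/26 + 2236/551 = 56483/14326 ≈ 3.9427)
V = 0 (V = 0*1 = 0)
t = 549 (t = 9 + (36 + 0)*15 = 9 + 36*15 = 9 + 540 = 549)
(t + 1469)/(d + U) = (549 + 1469)/(56483/14326 - 4006) = 2018/(-57333473/14326) = 2018*(-14326/57333473) = -28909868/57333473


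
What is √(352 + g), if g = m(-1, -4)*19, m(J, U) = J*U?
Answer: 2*√107 ≈ 20.688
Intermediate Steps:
g = 76 (g = -1*(-4)*19 = 4*19 = 76)
√(352 + g) = √(352 + 76) = √428 = 2*√107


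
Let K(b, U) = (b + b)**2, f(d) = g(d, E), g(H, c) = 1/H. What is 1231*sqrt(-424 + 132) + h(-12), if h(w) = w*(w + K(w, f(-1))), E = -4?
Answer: -6768 + 2462*I*sqrt(73) ≈ -6768.0 + 21035.0*I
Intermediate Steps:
g(H, c) = 1/H
f(d) = 1/d
K(b, U) = 4*b**2 (K(b, U) = (2*b)**2 = 4*b**2)
h(w) = w*(w + 4*w**2)
1231*sqrt(-424 + 132) + h(-12) = 1231*sqrt(-424 + 132) + (-12)**2*(1 + 4*(-12)) = 1231*sqrt(-292) + 144*(1 - 48) = 1231*(2*I*sqrt(73)) + 144*(-47) = 2462*I*sqrt(73) - 6768 = -6768 + 2462*I*sqrt(73)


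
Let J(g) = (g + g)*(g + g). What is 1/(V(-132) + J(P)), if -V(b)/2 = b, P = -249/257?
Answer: 66049/17684940 ≈ 0.0037348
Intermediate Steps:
P = -249/257 (P = -249*1/257 = -249/257 ≈ -0.96887)
V(b) = -2*b
J(g) = 4*g² (J(g) = (2*g)*(2*g) = 4*g²)
1/(V(-132) + J(P)) = 1/(-2*(-132) + 4*(-249/257)²) = 1/(264 + 4*(62001/66049)) = 1/(264 + 248004/66049) = 1/(17684940/66049) = 66049/17684940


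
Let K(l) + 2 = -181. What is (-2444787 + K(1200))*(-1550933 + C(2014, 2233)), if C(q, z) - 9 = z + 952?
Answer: 3784175422830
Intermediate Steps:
C(q, z) = 961 + z (C(q, z) = 9 + (z + 952) = 9 + (952 + z) = 961 + z)
K(l) = -183 (K(l) = -2 - 181 = -183)
(-2444787 + K(1200))*(-1550933 + C(2014, 2233)) = (-2444787 - 183)*(-1550933 + (961 + 2233)) = -2444970*(-1550933 + 3194) = -2444970*(-1547739) = 3784175422830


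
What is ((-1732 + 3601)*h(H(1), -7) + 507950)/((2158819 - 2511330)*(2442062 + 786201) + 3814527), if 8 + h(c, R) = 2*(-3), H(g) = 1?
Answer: -240892/568997201933 ≈ -4.2336e-7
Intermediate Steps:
h(c, R) = -14 (h(c, R) = -8 + 2*(-3) = -8 - 6 = -14)
((-1732 + 3601)*h(H(1), -7) + 507950)/((2158819 - 2511330)*(2442062 + 786201) + 3814527) = ((-1732 + 3601)*(-14) + 507950)/((2158819 - 2511330)*(2442062 + 786201) + 3814527) = (1869*(-14) + 507950)/(-352511*3228263 + 3814527) = (-26166 + 507950)/(-1137998218393 + 3814527) = 481784/(-1137994403866) = 481784*(-1/1137994403866) = -240892/568997201933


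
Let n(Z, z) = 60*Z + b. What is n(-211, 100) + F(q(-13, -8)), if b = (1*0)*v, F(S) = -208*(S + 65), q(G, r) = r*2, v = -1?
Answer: -22852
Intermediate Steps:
q(G, r) = 2*r
F(S) = -13520 - 208*S (F(S) = -208*(65 + S) = -13520 - 208*S)
b = 0 (b = (1*0)*(-1) = 0*(-1) = 0)
n(Z, z) = 60*Z (n(Z, z) = 60*Z + 0 = 60*Z)
n(-211, 100) + F(q(-13, -8)) = 60*(-211) + (-13520 - 416*(-8)) = -12660 + (-13520 - 208*(-16)) = -12660 + (-13520 + 3328) = -12660 - 10192 = -22852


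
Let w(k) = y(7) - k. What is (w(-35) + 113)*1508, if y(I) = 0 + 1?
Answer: 224692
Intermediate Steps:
y(I) = 1
w(k) = 1 - k
(w(-35) + 113)*1508 = ((1 - 1*(-35)) + 113)*1508 = ((1 + 35) + 113)*1508 = (36 + 113)*1508 = 149*1508 = 224692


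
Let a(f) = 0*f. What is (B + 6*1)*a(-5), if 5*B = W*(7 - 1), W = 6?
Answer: 0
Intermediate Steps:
a(f) = 0
B = 36/5 (B = (6*(7 - 1))/5 = (6*6)/5 = (⅕)*36 = 36/5 ≈ 7.2000)
(B + 6*1)*a(-5) = (36/5 + 6*1)*0 = (36/5 + 6)*0 = (66/5)*0 = 0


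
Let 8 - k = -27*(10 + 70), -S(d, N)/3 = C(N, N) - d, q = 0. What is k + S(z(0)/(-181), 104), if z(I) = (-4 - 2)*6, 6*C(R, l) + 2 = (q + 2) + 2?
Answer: 392335/181 ≈ 2167.6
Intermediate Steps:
C(R, l) = ⅓ (C(R, l) = -⅓ + ((0 + 2) + 2)/6 = -⅓ + (2 + 2)/6 = -⅓ + (⅙)*4 = -⅓ + ⅔ = ⅓)
z(I) = -36 (z(I) = -6*6 = -36)
S(d, N) = -1 + 3*d (S(d, N) = -3*(⅓ - d) = -1 + 3*d)
k = 2168 (k = 8 - (-27)*(10 + 70) = 8 - (-27)*80 = 8 - 1*(-2160) = 8 + 2160 = 2168)
k + S(z(0)/(-181), 104) = 2168 + (-1 + 3*(-36/(-181))) = 2168 + (-1 + 3*(-36*(-1/181))) = 2168 + (-1 + 3*(36/181)) = 2168 + (-1 + 108/181) = 2168 - 73/181 = 392335/181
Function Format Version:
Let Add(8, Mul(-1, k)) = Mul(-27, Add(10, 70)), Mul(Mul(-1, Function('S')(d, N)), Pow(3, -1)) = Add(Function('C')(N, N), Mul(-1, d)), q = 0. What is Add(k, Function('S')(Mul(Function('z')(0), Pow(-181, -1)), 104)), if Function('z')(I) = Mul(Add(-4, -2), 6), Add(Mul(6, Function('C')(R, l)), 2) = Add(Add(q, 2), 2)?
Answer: Rational(392335, 181) ≈ 2167.6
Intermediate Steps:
Function('C')(R, l) = Rational(1, 3) (Function('C')(R, l) = Add(Rational(-1, 3), Mul(Rational(1, 6), Add(Add(0, 2), 2))) = Add(Rational(-1, 3), Mul(Rational(1, 6), Add(2, 2))) = Add(Rational(-1, 3), Mul(Rational(1, 6), 4)) = Add(Rational(-1, 3), Rational(2, 3)) = Rational(1, 3))
Function('z')(I) = -36 (Function('z')(I) = Mul(-6, 6) = -36)
Function('S')(d, N) = Add(-1, Mul(3, d)) (Function('S')(d, N) = Mul(-3, Add(Rational(1, 3), Mul(-1, d))) = Add(-1, Mul(3, d)))
k = 2168 (k = Add(8, Mul(-1, Mul(-27, Add(10, 70)))) = Add(8, Mul(-1, Mul(-27, 80))) = Add(8, Mul(-1, -2160)) = Add(8, 2160) = 2168)
Add(k, Function('S')(Mul(Function('z')(0), Pow(-181, -1)), 104)) = Add(2168, Add(-1, Mul(3, Mul(-36, Pow(-181, -1))))) = Add(2168, Add(-1, Mul(3, Mul(-36, Rational(-1, 181))))) = Add(2168, Add(-1, Mul(3, Rational(36, 181)))) = Add(2168, Add(-1, Rational(108, 181))) = Add(2168, Rational(-73, 181)) = Rational(392335, 181)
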